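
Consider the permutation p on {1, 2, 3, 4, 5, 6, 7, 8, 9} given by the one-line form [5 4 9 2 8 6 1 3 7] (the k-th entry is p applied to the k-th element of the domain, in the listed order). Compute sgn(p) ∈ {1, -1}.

1

In disjoint-cycle form the cycle lengths are 6, 2, 1.
A cycle is odd iff its length is even; p has 2 even-length cycles, so sgn(p) = (−1)^2 and p is even.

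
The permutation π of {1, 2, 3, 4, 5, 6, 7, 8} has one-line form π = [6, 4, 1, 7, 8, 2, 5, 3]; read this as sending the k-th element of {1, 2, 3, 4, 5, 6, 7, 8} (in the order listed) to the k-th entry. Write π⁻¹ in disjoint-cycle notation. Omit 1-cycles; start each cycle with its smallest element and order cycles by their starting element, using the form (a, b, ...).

First write π in disjoint cycles: (1, 6, 2, 4, 7, 5, 8, 3).
Reversing each cycle (and rotating so the smallest element leads) gives π⁻¹ = (1, 3, 8, 5, 7, 4, 2, 6).

(1, 3, 8, 5, 7, 4, 2, 6)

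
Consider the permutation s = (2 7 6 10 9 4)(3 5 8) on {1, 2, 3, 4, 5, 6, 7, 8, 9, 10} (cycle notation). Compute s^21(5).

5 lies in the 3-cycle (3 5 8).
Since the cycle has length 3, s^21 acts on it the same as s^0 (21 mod 3 = 0).
So s^21(5) = 5.

5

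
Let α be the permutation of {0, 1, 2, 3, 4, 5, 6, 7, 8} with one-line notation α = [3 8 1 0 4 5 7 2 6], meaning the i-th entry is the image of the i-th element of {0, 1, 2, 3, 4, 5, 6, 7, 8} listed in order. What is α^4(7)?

6

Tracing 7 → 2 → … returns to 7 after 5 steps, so 7 lies in a 5-cycle (1, 8, 6, 7, 2).
Advancing 4 steps from 7: 7 → 2 → 1 → 8 → 6.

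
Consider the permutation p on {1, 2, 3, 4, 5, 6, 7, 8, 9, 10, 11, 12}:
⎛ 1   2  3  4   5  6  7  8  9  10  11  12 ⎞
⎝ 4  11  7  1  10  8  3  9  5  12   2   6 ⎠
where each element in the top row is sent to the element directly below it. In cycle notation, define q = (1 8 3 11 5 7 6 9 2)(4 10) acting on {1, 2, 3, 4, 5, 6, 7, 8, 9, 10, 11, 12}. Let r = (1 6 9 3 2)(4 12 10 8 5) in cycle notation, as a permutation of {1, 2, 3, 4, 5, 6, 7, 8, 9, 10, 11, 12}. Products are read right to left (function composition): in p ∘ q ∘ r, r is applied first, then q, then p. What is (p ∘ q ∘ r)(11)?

10

Chase 11: r(11) = 11; q(11) = 5; p(5) = 10. Hence (p ∘ q ∘ r)(11) = 10.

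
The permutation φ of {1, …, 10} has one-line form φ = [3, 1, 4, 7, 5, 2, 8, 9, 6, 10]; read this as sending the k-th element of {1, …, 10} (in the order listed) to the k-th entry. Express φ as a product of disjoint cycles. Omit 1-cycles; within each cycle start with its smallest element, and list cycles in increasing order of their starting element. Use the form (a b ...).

From 1: 1 → 3 → 4 → 7 → 8 → 9 → 6 → 2 → 1, closing the cycle (1 3 4 7 8 9 6 2).
Repeating from the next unused element and collecting all non-trivial cycles gives (1 3 4 7 8 9 6 2).

(1 3 4 7 8 9 6 2)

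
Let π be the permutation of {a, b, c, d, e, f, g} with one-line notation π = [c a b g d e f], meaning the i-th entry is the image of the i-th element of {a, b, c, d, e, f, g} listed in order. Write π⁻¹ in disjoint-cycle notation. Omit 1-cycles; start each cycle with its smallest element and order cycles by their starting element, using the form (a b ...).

(a b c)(d e f g)

The cycle decomposition of π is (a c b)(d g f e).
The inverse reverses every cycle; in canonical form, π⁻¹ = (a b c)(d e f g).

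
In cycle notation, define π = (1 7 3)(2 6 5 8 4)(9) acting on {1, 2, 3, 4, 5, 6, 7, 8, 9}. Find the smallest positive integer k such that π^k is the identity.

15

The disjoint cycles have lengths 5, 3, 1.
The order is lcm(5, 3) = 15.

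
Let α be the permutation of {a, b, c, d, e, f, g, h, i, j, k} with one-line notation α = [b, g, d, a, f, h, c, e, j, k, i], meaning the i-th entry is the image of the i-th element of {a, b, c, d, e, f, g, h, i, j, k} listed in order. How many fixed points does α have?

No element satisfies α(x) = x, so there are 0 fixed points.

0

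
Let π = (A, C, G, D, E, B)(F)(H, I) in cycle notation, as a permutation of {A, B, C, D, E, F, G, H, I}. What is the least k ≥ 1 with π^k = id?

6

The disjoint cycles have lengths 6, 2, 1.
The order of π is the least common multiple of its cycle lengths: lcm(6, 2) = 6.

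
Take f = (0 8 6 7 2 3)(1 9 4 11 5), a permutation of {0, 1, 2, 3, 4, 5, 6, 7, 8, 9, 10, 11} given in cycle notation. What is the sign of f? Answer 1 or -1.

The cycle lengths are 6, 5, 1.
A cycle of length ℓ contributes ℓ−1 transpositions, so f is a product of 5 + 4 = 9 transpositions — odd.

-1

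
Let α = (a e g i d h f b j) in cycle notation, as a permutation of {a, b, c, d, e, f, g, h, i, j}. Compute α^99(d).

d lies in the 9-cycle (a e g i d h f b j).
On a 9-cycle, α^9 is the identity, so α^99 = α^0 there (99 ≡ 0 mod 9).
So α^99(d) = d.

d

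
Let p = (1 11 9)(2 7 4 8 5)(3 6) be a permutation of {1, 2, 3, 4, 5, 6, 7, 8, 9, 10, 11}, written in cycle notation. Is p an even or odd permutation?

odd

The cycle lengths are 5, 3, 2, 1.
A cycle is odd iff its length is even; p has 1 even-length cycle, so sgn(p) = (−1)^1 and p is odd.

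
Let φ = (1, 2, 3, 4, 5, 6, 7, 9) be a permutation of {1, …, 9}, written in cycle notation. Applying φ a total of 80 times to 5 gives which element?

5 lies in the 8-cycle (1, 2, 3, 4, 5, 6, 7, 9).
Powers repeat with period 8 on this cycle, and 80 mod 8 = 0, so φ^80(5) = φ^0(5).
So φ^80(5) = 5.

5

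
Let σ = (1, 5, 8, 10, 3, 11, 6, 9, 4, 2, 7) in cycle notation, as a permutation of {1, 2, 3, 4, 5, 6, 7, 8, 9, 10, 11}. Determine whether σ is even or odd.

The cycle lengths are 11.
A cycle is odd iff its length is even; σ has 0 even-length cycles, so sgn(σ) = (−1)^0 and σ is even.

even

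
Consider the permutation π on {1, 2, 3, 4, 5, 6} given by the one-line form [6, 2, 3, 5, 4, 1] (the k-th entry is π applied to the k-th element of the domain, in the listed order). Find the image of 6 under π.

6 is element number 6 of the domain, and entry number 6 of the one-line form is 1, so π(6) = 1.

1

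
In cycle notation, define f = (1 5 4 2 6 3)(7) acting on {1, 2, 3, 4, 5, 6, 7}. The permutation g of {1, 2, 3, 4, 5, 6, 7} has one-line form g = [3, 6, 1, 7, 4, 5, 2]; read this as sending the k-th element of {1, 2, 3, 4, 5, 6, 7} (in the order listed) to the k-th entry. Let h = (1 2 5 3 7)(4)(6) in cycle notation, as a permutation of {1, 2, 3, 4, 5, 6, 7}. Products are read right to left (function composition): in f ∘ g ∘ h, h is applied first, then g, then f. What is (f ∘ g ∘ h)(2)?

Chase 2: h(2) = 5; g(5) = 4; f(4) = 2. Hence (f ∘ g ∘ h)(2) = 2.

2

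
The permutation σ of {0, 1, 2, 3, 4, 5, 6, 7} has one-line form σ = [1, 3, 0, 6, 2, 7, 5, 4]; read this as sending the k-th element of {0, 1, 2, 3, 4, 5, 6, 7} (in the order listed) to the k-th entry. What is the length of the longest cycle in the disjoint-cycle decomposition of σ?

8

Decomposing into disjoint cycles gives (0, 1, 3, 6, 5, 7, 4, 2); the longest has length 8.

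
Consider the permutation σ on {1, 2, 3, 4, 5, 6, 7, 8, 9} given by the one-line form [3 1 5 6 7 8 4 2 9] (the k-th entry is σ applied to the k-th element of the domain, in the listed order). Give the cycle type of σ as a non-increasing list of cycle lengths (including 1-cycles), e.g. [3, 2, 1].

[8, 1]

The disjoint cycles are (1, 3, 5, 7, 4, 6, 8, 2)(9), with lengths 8, 1 in non-increasing order.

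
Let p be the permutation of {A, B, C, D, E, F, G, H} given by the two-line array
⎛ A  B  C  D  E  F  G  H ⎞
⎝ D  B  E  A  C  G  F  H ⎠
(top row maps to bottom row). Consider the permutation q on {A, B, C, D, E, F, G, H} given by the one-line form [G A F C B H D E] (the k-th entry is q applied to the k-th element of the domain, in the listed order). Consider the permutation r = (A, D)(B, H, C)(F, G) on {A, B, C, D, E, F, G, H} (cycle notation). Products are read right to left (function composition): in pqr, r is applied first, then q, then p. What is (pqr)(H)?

Chase H: r(H) = C; q(C) = F; p(F) = G. Hence (pqr)(H) = G.

G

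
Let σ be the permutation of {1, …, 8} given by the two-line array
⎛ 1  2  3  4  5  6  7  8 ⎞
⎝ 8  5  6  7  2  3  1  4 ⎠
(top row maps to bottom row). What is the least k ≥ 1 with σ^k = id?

4

The disjoint-cycle form of σ has cycle lengths 4, 2, 2.
The order of σ is the least common multiple of its cycle lengths: lcm(4, 2, 2) = 4.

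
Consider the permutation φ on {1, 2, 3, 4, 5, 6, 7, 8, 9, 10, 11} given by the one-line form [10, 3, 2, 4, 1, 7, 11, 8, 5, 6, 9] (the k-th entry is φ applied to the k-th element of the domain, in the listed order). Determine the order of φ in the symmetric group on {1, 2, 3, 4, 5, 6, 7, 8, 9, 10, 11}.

Decomposing into disjoint cycles gives cycle lengths 7, 2, 1, 1.
The order of φ is the least common multiple of its cycle lengths: lcm(7, 2) = 14.

14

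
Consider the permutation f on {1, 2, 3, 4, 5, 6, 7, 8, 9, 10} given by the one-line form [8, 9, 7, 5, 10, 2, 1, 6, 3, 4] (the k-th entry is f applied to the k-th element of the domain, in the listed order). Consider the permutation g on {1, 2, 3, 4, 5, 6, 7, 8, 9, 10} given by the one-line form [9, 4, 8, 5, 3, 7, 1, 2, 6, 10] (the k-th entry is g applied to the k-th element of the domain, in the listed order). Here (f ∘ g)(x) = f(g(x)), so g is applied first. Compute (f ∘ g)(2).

5

(f ∘ g)(2) = f(g(2)). g(2) = 4, then f(4) = 5. So (f ∘ g)(2) = 5.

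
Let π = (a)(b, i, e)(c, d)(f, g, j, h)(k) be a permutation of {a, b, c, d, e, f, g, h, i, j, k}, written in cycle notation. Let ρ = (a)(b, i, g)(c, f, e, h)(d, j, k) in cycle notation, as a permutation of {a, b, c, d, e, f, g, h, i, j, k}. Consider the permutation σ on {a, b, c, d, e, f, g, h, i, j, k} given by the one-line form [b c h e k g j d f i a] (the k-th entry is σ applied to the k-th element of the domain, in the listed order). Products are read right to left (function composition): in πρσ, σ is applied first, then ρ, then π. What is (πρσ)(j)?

j

(πρσ)(j) = π(ρ(σ(j))). σ(j) = i, then ρ(i) = g, then π(g) = j, so the result is j.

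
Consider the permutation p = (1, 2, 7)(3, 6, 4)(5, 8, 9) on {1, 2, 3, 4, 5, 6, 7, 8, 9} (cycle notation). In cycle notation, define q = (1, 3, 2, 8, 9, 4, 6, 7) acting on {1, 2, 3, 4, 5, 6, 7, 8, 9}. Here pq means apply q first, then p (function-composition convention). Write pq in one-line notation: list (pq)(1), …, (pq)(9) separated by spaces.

For each element, apply q then p: 1 → 3 → 6; 2 → 8 → 9; 3 → 2 → 7; 4 → 6 → 4; 5 → 5 → 8; 6 → 7 → 1; 7 → 1 → 2; 8 → 9 → 5; 9 → 4 → 3.
So pq in one-line form is 6 9 7 4 8 1 2 5 3.

6 9 7 4 8 1 2 5 3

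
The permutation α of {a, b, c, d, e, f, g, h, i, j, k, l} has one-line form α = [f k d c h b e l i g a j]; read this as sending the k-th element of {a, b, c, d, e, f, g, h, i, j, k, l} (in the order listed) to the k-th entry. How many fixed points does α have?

The fixed points (elements with α(x) = x) are {i}, so there is 1.

1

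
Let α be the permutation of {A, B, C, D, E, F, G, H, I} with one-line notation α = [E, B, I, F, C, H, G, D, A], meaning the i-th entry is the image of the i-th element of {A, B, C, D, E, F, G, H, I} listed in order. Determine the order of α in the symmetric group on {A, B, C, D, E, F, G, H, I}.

12

The disjoint-cycle form of α has cycle lengths 4, 3, 1, 1.
The order is lcm(4, 3) = 12.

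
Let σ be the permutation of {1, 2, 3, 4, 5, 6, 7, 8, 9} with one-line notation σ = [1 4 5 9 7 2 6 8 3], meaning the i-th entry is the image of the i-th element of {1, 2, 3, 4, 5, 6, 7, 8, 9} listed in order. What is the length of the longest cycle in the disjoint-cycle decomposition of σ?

Decomposing into disjoint cycles gives (2, 4, 9, 3, 5, 7, 6); the longest has length 7.

7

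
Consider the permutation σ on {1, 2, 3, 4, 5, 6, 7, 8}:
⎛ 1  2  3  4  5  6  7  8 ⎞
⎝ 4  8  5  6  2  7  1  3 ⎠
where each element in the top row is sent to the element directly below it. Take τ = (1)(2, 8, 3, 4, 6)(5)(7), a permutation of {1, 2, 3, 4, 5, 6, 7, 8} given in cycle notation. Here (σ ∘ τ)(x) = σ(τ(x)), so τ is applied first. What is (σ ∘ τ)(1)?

4

(σ ∘ τ)(1) = σ(τ(1)). τ(1) = 1, then σ(1) = 4. So (σ ∘ τ)(1) = 4.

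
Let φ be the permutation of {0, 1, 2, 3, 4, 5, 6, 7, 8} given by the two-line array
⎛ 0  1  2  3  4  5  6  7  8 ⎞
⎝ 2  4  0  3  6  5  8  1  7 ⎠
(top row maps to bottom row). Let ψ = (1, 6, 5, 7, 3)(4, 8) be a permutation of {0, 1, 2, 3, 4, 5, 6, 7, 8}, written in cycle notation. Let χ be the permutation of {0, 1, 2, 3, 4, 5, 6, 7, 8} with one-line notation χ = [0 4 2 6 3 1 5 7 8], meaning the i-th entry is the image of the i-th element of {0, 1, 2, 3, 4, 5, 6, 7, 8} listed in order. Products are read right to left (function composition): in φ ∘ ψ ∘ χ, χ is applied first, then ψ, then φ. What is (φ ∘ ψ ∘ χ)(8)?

Chase 8: χ(8) = 8; ψ(8) = 4; φ(4) = 6. Hence (φ ∘ ψ ∘ χ)(8) = 6.

6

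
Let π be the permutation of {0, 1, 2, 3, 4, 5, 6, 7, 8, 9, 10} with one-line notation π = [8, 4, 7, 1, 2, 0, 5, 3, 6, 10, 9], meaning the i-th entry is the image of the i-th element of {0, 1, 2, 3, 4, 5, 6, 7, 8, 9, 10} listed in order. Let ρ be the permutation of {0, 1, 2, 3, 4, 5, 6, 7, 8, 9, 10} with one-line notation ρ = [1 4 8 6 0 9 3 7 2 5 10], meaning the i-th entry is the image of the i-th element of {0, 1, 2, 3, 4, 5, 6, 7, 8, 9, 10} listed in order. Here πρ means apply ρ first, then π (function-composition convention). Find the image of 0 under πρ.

4

(πρ)(0) = π(ρ(0)). ρ(0) = 1, then π(1) = 4. So (πρ)(0) = 4.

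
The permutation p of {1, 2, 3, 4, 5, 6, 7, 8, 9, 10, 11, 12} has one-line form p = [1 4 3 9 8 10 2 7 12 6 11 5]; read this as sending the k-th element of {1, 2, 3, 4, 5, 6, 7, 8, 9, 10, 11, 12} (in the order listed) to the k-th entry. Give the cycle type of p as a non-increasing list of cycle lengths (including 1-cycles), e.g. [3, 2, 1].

The disjoint cycles are (1)(2 4 9 12 5 8 7)(3)(6 10)(11), with lengths 7, 2, 1, 1, 1 in non-increasing order.

[7, 2, 1, 1, 1]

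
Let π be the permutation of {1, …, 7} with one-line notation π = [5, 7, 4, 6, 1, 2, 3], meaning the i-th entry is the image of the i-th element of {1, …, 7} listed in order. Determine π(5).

1

5 is element number 5 of the domain, and entry number 5 of the one-line form is 1, so π(5) = 1.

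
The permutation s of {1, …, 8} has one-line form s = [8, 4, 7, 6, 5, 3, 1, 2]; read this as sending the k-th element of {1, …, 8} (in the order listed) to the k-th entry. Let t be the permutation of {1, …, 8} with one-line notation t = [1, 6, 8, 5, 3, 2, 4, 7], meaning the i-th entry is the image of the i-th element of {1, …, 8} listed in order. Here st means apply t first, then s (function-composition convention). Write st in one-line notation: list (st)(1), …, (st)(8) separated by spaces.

8 3 2 5 7 4 6 1

(st)(x) = s(t(x)). Computing each image: s(t(1)) = s(1) = 8, s(t(2)) = s(6) = 3, s(t(3)) = s(8) = 2, s(t(4)) = s(5) = 5, s(t(5)) = s(3) = 7, s(t(6)) = s(2) = 4, s(t(7)) = s(4) = 6, s(t(8)) = s(7) = 1.
Hence st = [8 3 2 5 7 4 6 1].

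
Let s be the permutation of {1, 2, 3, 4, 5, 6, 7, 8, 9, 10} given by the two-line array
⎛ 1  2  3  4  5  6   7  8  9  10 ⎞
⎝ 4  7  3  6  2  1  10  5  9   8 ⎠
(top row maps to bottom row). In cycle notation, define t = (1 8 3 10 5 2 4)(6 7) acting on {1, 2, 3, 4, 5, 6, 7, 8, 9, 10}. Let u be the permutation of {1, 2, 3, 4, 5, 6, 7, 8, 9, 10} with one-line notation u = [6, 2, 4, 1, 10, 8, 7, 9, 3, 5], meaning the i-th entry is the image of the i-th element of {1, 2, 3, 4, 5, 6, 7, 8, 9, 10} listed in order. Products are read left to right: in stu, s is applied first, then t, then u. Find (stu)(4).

7

Apply the permutations in order: s(4) = 6, then t(6) = 7, then u(7) = 7. So (stu)(4) = 7.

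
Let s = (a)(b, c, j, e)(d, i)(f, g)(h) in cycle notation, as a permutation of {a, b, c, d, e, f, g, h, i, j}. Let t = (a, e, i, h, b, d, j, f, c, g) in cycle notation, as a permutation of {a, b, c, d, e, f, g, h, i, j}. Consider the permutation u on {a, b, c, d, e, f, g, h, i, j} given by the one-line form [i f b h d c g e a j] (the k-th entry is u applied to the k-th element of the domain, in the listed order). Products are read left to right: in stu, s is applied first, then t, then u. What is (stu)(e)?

Apply the permutations in order: s(e) = b, then t(b) = d, then u(d) = h. So (stu)(e) = h.

h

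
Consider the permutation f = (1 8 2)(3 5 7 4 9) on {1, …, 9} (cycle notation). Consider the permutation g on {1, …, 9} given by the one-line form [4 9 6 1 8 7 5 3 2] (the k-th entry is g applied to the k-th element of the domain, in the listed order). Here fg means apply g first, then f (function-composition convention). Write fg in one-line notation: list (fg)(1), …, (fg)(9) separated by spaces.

9 3 6 8 2 4 7 5 1

(fg)(x) = f(g(x)). Computing each image: f(g(1)) = f(4) = 9, f(g(2)) = f(9) = 3, f(g(3)) = f(6) = 6, f(g(4)) = f(1) = 8, f(g(5)) = f(8) = 2, f(g(6)) = f(7) = 4, f(g(7)) = f(5) = 7, f(g(8)) = f(3) = 5, f(g(9)) = f(2) = 1.
Hence fg = [9 3 6 8 2 4 7 5 1].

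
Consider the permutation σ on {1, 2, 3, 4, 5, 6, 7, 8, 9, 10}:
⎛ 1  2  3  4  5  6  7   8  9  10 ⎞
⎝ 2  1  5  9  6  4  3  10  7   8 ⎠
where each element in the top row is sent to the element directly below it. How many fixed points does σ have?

0

No element satisfies σ(x) = x, so there are 0 fixed points.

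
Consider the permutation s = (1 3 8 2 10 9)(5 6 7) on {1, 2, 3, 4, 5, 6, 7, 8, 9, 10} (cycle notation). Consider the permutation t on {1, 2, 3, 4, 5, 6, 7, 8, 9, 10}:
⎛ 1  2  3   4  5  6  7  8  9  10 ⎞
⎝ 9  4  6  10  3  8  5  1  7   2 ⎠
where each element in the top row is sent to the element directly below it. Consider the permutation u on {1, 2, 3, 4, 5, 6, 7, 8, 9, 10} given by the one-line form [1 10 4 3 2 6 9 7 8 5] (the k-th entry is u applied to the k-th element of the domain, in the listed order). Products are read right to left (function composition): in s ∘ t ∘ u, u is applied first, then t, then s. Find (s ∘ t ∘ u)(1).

1

(s ∘ t ∘ u)(1) = s(t(u(1))). u(1) = 1, then t(1) = 9, then s(9) = 1, so the result is 1.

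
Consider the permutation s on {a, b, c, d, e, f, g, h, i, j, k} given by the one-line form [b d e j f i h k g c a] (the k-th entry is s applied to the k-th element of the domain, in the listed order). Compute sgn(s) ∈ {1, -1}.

In disjoint-cycle form the cycle lengths are 11.
A cycle of length ℓ contributes ℓ−1 transpositions, so s is a product of 10 transpositions — even.

1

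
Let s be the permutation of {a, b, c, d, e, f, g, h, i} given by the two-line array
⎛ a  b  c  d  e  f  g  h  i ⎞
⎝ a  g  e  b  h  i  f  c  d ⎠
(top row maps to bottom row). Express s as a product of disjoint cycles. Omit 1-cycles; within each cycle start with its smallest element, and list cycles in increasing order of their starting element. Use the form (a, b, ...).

Iterating s from b gives b → g → f → i → d → b; that is the 5-cycle (b, g, f, i, d).
Repeating from the next unused element and collecting all non-trivial cycles gives (b, g, f, i, d)(c, e, h).

(b, g, f, i, d)(c, e, h)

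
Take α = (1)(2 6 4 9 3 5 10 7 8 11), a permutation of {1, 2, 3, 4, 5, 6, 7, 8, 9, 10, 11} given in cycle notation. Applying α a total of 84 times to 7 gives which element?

6

7 lies in the 10-cycle (2 6 4 9 3 5 10 7 8 11).
Powers repeat with period 10 on this cycle, and 84 mod 10 = 4, so α^84(7) = α^4(7).
Stepping 4 places around the cycle: 7 → 8 → 11 → 2 → 6.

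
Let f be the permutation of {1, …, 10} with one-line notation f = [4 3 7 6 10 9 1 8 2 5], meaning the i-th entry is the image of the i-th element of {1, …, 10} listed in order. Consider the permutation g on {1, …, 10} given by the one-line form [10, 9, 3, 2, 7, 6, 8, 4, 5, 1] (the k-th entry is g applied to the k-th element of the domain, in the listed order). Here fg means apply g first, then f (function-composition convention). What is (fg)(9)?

10

g(9) = 5, then f(5) = 10; composing gives (fg)(9) = 10.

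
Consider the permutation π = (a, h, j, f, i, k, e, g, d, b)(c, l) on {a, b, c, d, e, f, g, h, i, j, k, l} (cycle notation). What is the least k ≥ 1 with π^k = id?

The cycle type of π is (10, 2).
Since disjoint cycles commute, ord(π) = lcm(10, 2) = 10.

10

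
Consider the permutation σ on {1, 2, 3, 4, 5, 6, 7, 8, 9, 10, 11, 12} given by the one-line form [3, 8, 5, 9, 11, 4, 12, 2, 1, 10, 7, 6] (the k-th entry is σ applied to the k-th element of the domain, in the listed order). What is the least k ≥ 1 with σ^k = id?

Writing σ as disjoint cycles, the cycle lengths are 9, 2, 1.
The order is lcm(9, 2) = 18.

18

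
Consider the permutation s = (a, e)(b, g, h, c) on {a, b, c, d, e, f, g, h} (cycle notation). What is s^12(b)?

b

b lies in the 4-cycle (b, g, h, c).
Powers repeat with period 4 on this cycle, and 12 mod 4 = 0, so s^12(b) = s^0(b).
So s^12(b) = b.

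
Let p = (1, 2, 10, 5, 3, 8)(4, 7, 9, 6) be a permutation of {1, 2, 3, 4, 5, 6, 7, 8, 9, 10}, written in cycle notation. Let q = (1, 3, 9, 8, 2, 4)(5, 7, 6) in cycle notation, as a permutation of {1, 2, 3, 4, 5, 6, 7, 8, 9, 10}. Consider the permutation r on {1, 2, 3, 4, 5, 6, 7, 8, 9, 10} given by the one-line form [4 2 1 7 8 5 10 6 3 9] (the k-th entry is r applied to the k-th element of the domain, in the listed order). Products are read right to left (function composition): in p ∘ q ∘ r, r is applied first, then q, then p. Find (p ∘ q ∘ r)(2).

Chase 2: r(2) = 2; q(2) = 4; p(4) = 7. Hence (p ∘ q ∘ r)(2) = 7.

7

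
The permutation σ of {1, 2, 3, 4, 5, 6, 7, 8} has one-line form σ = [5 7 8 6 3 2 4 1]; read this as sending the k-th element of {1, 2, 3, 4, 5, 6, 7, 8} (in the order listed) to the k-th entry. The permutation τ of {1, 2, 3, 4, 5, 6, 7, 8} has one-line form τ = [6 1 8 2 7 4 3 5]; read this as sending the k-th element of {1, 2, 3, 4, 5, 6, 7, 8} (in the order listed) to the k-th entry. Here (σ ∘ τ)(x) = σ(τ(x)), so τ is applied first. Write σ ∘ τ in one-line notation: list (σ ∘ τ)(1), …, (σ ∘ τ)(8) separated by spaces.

(σ ∘ τ)(x) = σ(τ(x)). Computing each image: σ(τ(1)) = σ(6) = 2, σ(τ(2)) = σ(1) = 5, σ(τ(3)) = σ(8) = 1, σ(τ(4)) = σ(2) = 7, σ(τ(5)) = σ(7) = 4, σ(τ(6)) = σ(4) = 6, σ(τ(7)) = σ(3) = 8, σ(τ(8)) = σ(5) = 3.
Hence σ ∘ τ = [2 5 1 7 4 6 8 3].

2 5 1 7 4 6 8 3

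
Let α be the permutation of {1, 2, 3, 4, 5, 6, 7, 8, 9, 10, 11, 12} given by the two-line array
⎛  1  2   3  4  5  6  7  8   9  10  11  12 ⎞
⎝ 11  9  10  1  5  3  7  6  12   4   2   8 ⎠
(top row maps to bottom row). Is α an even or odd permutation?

In disjoint-cycle form the cycle lengths are 10, 1, 1.
A cycle is odd iff its length is even; α has 1 even-length cycle, so sgn(α) = (−1)^1 and α is odd.

odd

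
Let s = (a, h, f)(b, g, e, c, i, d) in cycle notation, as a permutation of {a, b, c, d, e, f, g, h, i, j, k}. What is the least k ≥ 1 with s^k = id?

The cycle type of s is (6, 3, 1, 1).
The order of s is the least common multiple of its cycle lengths: lcm(6, 3) = 6.

6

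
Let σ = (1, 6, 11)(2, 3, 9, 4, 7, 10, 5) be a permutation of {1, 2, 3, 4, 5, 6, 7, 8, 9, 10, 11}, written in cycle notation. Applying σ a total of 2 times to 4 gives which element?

4 lies in the 7-cycle (2, 3, 9, 4, 7, 10, 5).
Stepping 2 places around the cycle: 4 → 7 → 10.

10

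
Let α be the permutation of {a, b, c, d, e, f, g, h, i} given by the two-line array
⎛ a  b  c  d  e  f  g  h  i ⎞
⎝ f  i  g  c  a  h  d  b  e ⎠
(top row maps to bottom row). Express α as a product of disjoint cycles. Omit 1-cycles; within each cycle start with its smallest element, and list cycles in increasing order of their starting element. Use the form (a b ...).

(a f h b i e)(c g d)

From a: a → f → h → b → i → e → a, closing the cycle (a f h b i e).
Repeating from the next unused element and collecting all non-trivial cycles gives (a f h b i e)(c g d).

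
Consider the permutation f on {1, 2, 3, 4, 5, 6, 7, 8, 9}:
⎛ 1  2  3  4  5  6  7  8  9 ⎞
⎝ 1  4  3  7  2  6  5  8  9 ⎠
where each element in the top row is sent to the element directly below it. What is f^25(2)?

4

Tracing 2 → 4 → … returns to 2 after 4 steps, so 2 lies in a 4-cycle (2 4 7 5).
Powers repeat with period 4 on this cycle, and 25 mod 4 = 1, so f^25(2) = f^1(2).
Stepping 1 place around the cycle: 2 → 4.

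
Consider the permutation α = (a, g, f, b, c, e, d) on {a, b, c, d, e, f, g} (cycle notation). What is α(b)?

In the cycle (a, g, f, b, c, e, d), b is followed by c, so α(b) = c.

c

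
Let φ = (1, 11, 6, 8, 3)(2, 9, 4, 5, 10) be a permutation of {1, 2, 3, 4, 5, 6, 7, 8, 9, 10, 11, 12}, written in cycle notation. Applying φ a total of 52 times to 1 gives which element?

6

1 lies in the 5-cycle (1, 11, 6, 8, 3).
Since the cycle has length 5, φ^52 acts on it the same as φ^2 (52 mod 5 = 2).
Advancing 2 steps from 1: 1 → 11 → 6.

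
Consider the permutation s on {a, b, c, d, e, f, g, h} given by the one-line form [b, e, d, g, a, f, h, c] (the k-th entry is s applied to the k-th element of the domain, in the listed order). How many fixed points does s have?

The fixed points (elements with s(x) = x) are {f}, so there is 1.

1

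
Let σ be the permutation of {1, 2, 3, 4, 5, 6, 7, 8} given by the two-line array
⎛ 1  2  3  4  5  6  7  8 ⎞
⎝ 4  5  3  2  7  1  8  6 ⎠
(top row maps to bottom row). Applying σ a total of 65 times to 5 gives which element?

8

Tracing 5 → 7 → … returns to 5 after 7 steps, so 5 lies in a 7-cycle (1, 4, 2, 5, 7, 8, 6).
Powers repeat with period 7 on this cycle, and 65 mod 7 = 2, so σ^65(5) = σ^2(5).
Stepping 2 places around the cycle: 5 → 7 → 8.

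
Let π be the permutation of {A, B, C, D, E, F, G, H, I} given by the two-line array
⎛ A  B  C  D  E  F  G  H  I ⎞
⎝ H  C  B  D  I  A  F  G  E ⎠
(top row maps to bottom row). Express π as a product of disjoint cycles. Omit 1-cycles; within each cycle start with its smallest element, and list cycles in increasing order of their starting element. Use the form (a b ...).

Iterating π from A gives A → H → G → F → A; that is the 4-cycle (A H G F).
Continuing from each remaining unvisited element yields (A H G F)(B C)(E I).

(A H G F)(B C)(E I)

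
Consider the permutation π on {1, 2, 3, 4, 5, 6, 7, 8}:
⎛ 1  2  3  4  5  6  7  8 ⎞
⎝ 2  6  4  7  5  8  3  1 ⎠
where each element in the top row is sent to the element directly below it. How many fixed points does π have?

1

The fixed points (elements with π(x) = x) are {5}, so there is 1.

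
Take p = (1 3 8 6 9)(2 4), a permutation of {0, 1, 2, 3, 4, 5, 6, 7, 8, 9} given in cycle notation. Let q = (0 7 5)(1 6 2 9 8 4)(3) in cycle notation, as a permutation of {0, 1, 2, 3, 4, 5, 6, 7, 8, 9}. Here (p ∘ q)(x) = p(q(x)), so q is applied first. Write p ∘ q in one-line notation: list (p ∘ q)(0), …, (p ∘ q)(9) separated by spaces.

For each element, apply q then p: 0 → 7 → 7; 1 → 6 → 9; 2 → 9 → 1; 3 → 3 → 8; 4 → 1 → 3; 5 → 0 → 0; 6 → 2 → 4; 7 → 5 → 5; 8 → 4 → 2; 9 → 8 → 6.
So p ∘ q in one-line form is 7 9 1 8 3 0 4 5 2 6.

7 9 1 8 3 0 4 5 2 6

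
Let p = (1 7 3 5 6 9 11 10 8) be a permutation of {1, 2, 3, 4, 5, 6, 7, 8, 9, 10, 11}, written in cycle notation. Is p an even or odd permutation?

The cycle lengths are 9, 1, 1.
A cycle is odd iff its length is even; p has 0 even-length cycles, so sgn(p) = (−1)^0 and p is even.

even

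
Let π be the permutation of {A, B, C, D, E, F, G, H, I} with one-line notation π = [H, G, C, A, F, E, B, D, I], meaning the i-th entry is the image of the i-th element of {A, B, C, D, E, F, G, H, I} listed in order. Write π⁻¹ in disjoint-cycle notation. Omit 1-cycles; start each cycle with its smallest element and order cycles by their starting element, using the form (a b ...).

(A D H)(B G)(E F)

The cycle decomposition of π is (A H D)(B G)(E F).
Reversing each cycle (and rotating so the smallest element leads) gives π⁻¹ = (A D H)(B G)(E F).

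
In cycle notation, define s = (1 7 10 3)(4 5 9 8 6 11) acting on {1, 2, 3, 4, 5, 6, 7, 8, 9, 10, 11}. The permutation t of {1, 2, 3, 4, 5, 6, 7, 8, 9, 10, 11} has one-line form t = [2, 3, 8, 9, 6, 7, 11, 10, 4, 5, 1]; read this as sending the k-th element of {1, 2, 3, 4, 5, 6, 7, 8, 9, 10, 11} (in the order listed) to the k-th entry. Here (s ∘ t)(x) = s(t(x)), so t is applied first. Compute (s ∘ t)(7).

(s ∘ t)(7) = s(t(7)). t(7) = 11, then s(11) = 4. So (s ∘ t)(7) = 4.

4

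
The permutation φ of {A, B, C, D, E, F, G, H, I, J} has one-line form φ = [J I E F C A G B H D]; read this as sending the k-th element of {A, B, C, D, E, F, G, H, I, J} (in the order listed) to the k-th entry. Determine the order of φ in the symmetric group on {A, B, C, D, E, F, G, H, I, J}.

The disjoint-cycle form of φ has cycle lengths 4, 3, 2, 1.
The order is lcm(4, 3, 2) = 12.

12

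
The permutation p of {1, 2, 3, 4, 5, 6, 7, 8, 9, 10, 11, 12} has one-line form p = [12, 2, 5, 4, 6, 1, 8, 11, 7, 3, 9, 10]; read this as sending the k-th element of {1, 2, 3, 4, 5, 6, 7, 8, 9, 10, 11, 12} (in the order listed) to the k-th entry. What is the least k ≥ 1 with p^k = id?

12

The disjoint-cycle form of p has cycle lengths 6, 4, 1, 1.
The order of p is the least common multiple of its cycle lengths: lcm(6, 4) = 12.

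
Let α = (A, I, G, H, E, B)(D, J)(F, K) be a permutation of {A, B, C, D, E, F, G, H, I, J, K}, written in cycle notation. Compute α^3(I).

E

I lies in the 6-cycle (A, I, G, H, E, B).
Stepping 3 places around the cycle: I → G → H → E.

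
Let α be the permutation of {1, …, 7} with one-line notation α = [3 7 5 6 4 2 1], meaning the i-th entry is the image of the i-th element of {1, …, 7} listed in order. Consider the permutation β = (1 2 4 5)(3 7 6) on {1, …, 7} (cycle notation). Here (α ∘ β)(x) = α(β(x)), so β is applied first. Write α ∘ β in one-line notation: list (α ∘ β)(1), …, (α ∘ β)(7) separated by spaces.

7 6 1 4 3 5 2

For each element, apply β then α: 1 → 2 → 7; 2 → 4 → 6; 3 → 7 → 1; 4 → 5 → 4; 5 → 1 → 3; 6 → 3 → 5; 7 → 6 → 2.
Collecting the images, α ∘ β = [7 6 1 4 3 5 2].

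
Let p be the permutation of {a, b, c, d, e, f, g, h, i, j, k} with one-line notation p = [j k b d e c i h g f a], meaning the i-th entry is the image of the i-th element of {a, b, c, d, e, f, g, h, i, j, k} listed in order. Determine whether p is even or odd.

even

In disjoint-cycle form the cycle lengths are 6, 2, 1, 1, 1.
A cycle of length ℓ contributes ℓ−1 transpositions, so p is a product of 5 + 1 = 6 transpositions — even.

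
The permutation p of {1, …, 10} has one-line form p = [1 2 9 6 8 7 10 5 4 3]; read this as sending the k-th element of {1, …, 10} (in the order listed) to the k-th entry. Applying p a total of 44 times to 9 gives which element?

6

Tracing 9 → 4 → … returns to 9 after 6 steps, so 9 lies in a 6-cycle (3 9 4 6 7 10).
Since the cycle has length 6, p^44 acts on it the same as p^2 (44 mod 6 = 2).
Advancing 2 steps from 9: 9 → 4 → 6.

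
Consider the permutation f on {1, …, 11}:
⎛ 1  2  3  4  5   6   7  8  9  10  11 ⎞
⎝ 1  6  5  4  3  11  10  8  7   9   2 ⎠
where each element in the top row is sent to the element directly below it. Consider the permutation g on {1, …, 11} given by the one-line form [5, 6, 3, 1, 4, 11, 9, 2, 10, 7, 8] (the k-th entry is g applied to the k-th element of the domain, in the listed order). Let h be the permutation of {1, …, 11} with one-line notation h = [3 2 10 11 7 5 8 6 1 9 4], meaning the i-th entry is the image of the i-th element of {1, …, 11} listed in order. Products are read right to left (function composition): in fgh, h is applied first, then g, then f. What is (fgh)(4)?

(fgh)(4) = f(g(h(4))). h(4) = 11, then g(11) = 8, then f(8) = 8, so the result is 8.

8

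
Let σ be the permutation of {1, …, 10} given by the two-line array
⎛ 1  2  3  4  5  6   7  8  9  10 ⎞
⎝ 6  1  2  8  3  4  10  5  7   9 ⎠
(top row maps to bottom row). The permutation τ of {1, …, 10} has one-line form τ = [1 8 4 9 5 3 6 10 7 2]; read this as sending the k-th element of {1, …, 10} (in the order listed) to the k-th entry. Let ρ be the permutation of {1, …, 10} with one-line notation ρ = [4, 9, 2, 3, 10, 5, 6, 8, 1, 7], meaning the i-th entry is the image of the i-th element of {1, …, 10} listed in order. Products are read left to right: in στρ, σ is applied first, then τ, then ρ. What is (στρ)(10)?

Chase 10: σ(10) = 9; τ(9) = 7; ρ(7) = 6. Hence (στρ)(10) = 6.

6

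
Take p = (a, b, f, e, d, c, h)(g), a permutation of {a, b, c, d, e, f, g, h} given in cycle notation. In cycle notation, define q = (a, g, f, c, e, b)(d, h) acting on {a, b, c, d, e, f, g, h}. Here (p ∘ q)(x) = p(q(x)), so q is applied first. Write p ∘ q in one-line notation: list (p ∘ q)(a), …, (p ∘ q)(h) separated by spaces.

g b d a f h e c

(p ∘ q)(x) = p(q(x)). Computing each image: p(q(a)) = p(g) = g, p(q(b)) = p(a) = b, p(q(c)) = p(e) = d, p(q(d)) = p(h) = a, p(q(e)) = p(b) = f, p(q(f)) = p(c) = h, p(q(g)) = p(f) = e, p(q(h)) = p(d) = c.
Hence p ∘ q = [g b d a f h e c].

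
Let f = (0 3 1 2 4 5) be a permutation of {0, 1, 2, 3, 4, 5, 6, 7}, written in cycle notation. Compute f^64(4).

1

4 lies in the 6-cycle (0 3 1 2 4 5).
Since the cycle has length 6, f^64 acts on it the same as f^4 (64 mod 6 = 4).
Advancing 4 steps from 4: 4 → 5 → 0 → 3 → 1.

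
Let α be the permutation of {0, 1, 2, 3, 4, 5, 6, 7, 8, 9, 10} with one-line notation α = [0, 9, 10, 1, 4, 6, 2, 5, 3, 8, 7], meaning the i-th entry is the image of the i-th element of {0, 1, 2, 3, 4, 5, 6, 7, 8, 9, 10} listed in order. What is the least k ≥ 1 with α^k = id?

20

Writing α as disjoint cycles, the cycle lengths are 5, 4, 1, 1.
Since disjoint cycles commute, ord(α) = lcm(5, 4) = 20.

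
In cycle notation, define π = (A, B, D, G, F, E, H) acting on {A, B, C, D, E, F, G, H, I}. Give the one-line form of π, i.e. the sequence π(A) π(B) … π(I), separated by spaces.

Reading each image from the cycles: A→B, B→D, C→C, D→G, E→H, F→E, G→F, H→A, I→I.
Listing these in domain order gives B D C G H E F A I.

B D C G H E F A I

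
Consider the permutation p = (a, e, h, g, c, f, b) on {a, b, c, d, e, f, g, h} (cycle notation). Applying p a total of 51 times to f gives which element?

f lies in the 7-cycle (a, e, h, g, c, f, b).
On a 7-cycle, p^7 is the identity, so p^51 = p^2 there (51 ≡ 2 mod 7).
Advancing 2 steps from f: f → b → a.

a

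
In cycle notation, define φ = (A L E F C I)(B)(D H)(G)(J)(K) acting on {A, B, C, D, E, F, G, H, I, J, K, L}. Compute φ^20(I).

L

I lies in the 6-cycle (A L E F C I).
On a 6-cycle, φ^6 is the identity, so φ^20 = φ^2 there (20 ≡ 2 mod 6).
Stepping 2 places around the cycle: I → A → L.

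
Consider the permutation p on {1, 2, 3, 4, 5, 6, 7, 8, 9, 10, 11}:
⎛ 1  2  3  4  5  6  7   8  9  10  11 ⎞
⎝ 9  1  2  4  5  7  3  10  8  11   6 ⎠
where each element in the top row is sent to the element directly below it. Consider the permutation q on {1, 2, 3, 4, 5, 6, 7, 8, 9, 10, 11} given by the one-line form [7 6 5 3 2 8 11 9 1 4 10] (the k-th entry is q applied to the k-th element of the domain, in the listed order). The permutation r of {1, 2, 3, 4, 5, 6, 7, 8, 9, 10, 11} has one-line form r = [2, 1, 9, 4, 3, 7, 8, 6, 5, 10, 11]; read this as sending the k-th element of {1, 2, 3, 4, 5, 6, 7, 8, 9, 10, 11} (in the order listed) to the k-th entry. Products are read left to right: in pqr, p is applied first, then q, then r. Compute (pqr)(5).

(pqr)(5) = r(q(p(5))). p(5) = 5, then q(5) = 2, then r(2) = 1, so the result is 1.

1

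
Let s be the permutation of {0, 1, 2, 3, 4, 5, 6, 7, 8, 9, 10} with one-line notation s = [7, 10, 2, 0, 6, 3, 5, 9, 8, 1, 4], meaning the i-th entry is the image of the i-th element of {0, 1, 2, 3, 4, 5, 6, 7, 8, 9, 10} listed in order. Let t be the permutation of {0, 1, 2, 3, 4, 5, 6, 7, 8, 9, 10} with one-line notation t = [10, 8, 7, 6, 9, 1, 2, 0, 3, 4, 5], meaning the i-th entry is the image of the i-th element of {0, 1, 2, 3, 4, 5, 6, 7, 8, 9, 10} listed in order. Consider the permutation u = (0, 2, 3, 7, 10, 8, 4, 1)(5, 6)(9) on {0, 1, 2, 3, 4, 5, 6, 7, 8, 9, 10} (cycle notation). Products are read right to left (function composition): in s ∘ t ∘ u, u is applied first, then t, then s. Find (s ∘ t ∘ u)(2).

Apply the permutations in order: u(2) = 3, then t(3) = 6, then s(6) = 5. So (s ∘ t ∘ u)(2) = 5.

5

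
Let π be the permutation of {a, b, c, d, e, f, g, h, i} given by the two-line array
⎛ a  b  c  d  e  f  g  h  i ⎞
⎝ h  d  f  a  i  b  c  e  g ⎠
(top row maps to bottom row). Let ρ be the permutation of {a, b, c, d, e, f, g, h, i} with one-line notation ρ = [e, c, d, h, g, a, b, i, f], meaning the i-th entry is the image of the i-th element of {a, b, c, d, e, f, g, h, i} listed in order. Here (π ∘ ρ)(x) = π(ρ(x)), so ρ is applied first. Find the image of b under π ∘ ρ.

First apply ρ: ρ(b) = c, then π(c) = f. Thus (π ∘ ρ)(b) = f.

f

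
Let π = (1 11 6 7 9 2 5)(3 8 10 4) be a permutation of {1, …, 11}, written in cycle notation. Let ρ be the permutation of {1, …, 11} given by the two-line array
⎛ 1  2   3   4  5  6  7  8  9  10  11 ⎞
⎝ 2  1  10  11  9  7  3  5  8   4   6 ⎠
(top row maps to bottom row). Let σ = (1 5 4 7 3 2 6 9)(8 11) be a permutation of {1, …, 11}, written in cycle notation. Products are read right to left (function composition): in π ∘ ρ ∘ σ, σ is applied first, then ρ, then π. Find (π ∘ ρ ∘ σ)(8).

Chase 8: σ(8) = 11; ρ(11) = 6; π(6) = 7. Hence (π ∘ ρ ∘ σ)(8) = 7.

7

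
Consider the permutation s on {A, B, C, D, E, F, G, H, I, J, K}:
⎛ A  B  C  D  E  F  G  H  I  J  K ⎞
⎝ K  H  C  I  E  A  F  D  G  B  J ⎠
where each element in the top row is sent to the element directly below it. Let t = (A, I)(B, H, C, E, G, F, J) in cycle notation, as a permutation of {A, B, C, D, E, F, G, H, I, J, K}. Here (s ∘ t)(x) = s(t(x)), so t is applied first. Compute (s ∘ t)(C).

E

t(C) = E, then s(E) = E; composing gives (s ∘ t)(C) = E.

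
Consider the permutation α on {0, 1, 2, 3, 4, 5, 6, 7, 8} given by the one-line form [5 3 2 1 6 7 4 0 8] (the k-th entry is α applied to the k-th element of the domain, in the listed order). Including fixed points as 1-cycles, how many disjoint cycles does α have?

5

The cycle decomposition is (0, 5, 7)(1, 3)(2)(4, 6)(8), which has 5 cycles (counting 1-cycles).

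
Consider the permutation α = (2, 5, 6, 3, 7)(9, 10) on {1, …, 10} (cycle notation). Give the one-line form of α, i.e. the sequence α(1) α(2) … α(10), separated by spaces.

1 5 7 4 6 3 2 8 10 9

Image by image: 1→1, 2→5, 3→7, 4→4, 5→6, 6→3, 7→2, 8→8, 9→10, 10→9.
So the one-line form is 1 5 7 4 6 3 2 8 10 9.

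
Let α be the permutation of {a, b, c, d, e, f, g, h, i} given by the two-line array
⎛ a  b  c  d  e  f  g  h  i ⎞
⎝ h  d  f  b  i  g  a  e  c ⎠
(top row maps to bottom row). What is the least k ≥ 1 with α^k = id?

14

Writing α as disjoint cycles, the cycle lengths are 7, 2.
The order is lcm(7, 2) = 14.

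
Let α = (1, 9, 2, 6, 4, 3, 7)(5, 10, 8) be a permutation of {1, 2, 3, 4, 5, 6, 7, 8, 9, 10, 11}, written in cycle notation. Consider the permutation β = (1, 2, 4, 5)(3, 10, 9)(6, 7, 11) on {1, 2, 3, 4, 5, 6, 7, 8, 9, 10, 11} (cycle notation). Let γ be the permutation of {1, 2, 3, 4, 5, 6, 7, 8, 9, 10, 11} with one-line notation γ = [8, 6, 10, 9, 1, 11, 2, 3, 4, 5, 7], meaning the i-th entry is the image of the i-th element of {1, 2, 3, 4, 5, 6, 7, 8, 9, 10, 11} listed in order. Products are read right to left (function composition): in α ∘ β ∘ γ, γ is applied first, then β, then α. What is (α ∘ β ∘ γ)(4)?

Chase 4: γ(4) = 9; β(9) = 3; α(3) = 7. Hence (α ∘ β ∘ γ)(4) = 7.

7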